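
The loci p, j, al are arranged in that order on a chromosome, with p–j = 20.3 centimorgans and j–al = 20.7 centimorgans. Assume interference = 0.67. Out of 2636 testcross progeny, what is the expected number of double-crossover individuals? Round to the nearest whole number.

Map distances give recombination frequencies of 0.203 and 0.207 for the two intervals.
With interference 0.67 (so coincidence = 0.33), expected double-crossover frequency = 0.203 × 0.207 × 0.33 = 0.01387.
Expected number = 0.01387 × 2636 = 36.55 ≈ 37.

37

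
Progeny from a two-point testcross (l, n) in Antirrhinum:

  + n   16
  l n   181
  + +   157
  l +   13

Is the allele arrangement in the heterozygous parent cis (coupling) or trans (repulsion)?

The two most frequent classes are + + (157) and l n (181); these are the parental (non-recombinant) types.
So the F1 carried + + on one chromosome and l n on the other — the recessive alleles are on the same chromosome (cis / coupling).

cis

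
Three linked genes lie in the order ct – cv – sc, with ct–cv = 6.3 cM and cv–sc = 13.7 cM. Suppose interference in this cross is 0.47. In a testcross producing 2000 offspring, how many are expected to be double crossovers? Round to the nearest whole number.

Map distances give recombination frequencies of 0.063 and 0.137 for the two intervals.
With interference 0.47 (so coincidence = 0.53), expected double-crossover frequency = 0.063 × 0.137 × 0.53 = 0.00457.
Expected number = 0.00457 × 2000 = 9.15 ≈ 9.

9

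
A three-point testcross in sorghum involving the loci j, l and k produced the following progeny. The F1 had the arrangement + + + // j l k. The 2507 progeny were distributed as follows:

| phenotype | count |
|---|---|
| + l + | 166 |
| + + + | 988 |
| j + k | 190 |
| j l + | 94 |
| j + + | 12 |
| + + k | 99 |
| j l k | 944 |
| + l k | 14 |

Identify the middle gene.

j

The two rarest classes, j + + and + l k, are the double crossovers. Comparing them with the parentals, only the j allele has switched, so j is the middle locus and the order is l – j – k.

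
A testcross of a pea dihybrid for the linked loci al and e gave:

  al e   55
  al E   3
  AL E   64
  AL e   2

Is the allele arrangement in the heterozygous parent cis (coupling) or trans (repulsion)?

cis

The two most frequent classes are AL E (64) and al e (55); these are the parental (non-recombinant) types.
So the F1 carried AL E on one chromosome and al e on the other — the recessive alleles are on the same chromosome (cis / coupling).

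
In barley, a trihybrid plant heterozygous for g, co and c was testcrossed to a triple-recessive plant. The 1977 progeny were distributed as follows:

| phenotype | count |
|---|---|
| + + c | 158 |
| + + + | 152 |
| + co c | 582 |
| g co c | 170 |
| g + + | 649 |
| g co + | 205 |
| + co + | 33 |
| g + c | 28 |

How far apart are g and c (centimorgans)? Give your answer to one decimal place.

19.4 centimorgans

The two most frequent reciprocal classes, + co c and g + +, are the parental types, so the F1 was + co c / g + +.
The two rarest classes, + co + and g + c, are the double crossovers. Comparing them with the parentals, only the c allele has switched, so c is the middle locus and the order is g – c – co.
Crossovers in the g–c interval produce the single-crossover classes g co c and + + + (170 + 152 = 322) plus the double crossovers (61).
RF(g–c) = (322 + 61) / 1977 = 383/1977 = 0.1937 → 19.4 centimorgans.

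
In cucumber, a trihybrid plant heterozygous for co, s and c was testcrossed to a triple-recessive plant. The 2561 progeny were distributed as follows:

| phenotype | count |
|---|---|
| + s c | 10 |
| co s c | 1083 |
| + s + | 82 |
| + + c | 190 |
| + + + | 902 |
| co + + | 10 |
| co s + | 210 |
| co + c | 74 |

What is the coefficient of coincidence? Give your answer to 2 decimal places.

The two most frequent reciprocal classes, co s c and + + +, are the parental types, so the F1 was co s c / + + +.
The two rarest classes, + s c and co + +, are the double crossovers. Comparing them with the parentals, only the co allele has switched, so co is the middle locus and the order is c – co – s.
c–co: (400 + 20)/2561 = 0.1640; co–s: (156 + 20)/2561 = 0.0687.
Expected DCO frequency = 0.1640 × 0.0687 ≈ 0.01127; observed = 20/2561 ≈ 0.00781.
Coefficient of coincidence = 0.00781/0.01127 ≈ 0.69.

0.69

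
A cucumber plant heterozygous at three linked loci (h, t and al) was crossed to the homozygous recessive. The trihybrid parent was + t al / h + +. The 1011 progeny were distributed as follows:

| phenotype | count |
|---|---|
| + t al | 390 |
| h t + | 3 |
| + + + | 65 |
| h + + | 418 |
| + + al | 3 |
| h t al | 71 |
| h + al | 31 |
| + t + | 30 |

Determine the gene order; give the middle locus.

t

The two rarest classes, + + al and h t +, are the double crossovers. Comparing them with the parentals, only the t allele has switched, so t is the middle locus and the order is al – t – h.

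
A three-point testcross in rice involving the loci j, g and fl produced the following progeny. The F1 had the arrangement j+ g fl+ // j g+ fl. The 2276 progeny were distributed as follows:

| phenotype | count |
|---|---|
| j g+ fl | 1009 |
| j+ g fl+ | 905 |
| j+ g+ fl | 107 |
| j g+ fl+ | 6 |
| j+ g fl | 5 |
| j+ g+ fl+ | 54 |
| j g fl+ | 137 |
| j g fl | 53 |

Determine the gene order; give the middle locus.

The two rarest classes, j+ g fl and j g+ fl+, are the double crossovers. Comparing them with the parentals, only the fl allele has switched, so fl is the middle locus and the order is j – fl – g.

fl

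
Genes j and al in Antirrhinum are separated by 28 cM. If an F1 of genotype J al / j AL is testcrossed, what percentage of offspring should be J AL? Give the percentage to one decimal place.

14.0%

A map distance of 28 cM corresponds to a recombination frequency of 0.280.
The F1 is J al / j AL, so J AL is a recombinant gamete class with expected frequency r/2 = 0.280/2 = 0.1400.
That is 0.1400 = 14.0% of the progeny.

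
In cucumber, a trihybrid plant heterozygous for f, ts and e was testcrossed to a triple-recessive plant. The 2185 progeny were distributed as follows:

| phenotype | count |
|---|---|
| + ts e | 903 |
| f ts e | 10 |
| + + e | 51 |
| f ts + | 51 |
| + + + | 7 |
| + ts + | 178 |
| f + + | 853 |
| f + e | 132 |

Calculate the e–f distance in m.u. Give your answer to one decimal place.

15.0 m.u.

The two most frequent reciprocal classes, f + + and + ts e, are the parental types, so the F1 was f + + / + ts e.
The two rarest classes, + + + and f ts e, are the double crossovers. Comparing them with the parentals, only the f allele has switched, so f is the middle locus and the order is ts – f – e.
Crossovers in the f–e interval produce the single-crossover classes f + e and + ts + (132 + 178 = 310) plus the double crossovers (17).
RF(f–e) = (310 + 17) / 2185 = 327/2185 = 0.1497 → 15.0 m.u.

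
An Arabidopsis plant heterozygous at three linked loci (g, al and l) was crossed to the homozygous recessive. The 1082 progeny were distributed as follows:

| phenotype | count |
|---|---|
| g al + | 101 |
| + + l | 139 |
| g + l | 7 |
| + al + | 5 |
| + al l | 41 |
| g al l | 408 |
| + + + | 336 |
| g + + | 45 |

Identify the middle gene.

al

The two most frequent reciprocal classes, + + + and g al l, are the parental types, so the F1 was + + + / g al l.
The two rarest classes, + al + and g + l, are the double crossovers. Comparing them with the parentals, only the al allele has switched, so al is the middle locus and the order is l – al – g.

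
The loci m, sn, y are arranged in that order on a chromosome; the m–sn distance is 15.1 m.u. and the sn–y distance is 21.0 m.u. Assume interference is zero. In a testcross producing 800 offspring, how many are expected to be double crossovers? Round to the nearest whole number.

Map distances give recombination frequencies of 0.151 and 0.210 for the two intervals.
With no interference, expected double-crossover frequency = 0.151 × 0.210 = 0.03171.
Expected number = 0.03171 × 800 = 25.37 ≈ 25.

25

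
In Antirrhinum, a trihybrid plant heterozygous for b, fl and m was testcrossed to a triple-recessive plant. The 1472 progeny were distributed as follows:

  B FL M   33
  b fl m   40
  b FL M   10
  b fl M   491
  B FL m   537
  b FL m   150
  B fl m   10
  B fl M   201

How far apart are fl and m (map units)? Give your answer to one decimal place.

6.3 map units

The two most frequent reciprocal classes, B FL m and b fl M, are the parental types, so the F1 was B FL m / b fl M.
The two rarest classes, B fl m and b FL M, are the double crossovers. Comparing them with the parentals, only the fl allele has switched, so fl is the middle locus and the order is b – fl – m.
Crossovers in the fl–m interval produce the single-crossover classes B FL M and b fl m (33 + 40 = 73) plus the double crossovers (20).
RF(fl–m) = (73 + 20) / 1472 = 93/1472 = 0.0632 → 6.3 map units.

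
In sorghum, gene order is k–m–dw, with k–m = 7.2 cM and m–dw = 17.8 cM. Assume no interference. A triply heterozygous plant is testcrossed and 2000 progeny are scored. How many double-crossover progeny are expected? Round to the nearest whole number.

26

Map distances give recombination frequencies of 0.072 and 0.178 for the two intervals.
With no interference, expected double-crossover frequency = 0.072 × 0.178 = 0.01282.
Expected number = 0.01282 × 2000 = 25.63 ≈ 26.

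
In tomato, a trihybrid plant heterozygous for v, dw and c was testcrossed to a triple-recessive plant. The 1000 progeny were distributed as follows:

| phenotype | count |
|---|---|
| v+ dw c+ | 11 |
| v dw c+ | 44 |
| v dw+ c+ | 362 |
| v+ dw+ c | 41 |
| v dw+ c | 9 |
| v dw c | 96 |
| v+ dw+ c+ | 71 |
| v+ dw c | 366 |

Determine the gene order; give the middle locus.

The two most frequent reciprocal classes, v+ dw c and v dw+ c+, are the parental types, so the F1 was v+ dw c / v dw+ c+.
The two rarest classes, v+ dw c+ and v dw+ c, are the double crossovers. Comparing them with the parentals, only the c allele has switched, so c is the middle locus and the order is dw – c – v.

c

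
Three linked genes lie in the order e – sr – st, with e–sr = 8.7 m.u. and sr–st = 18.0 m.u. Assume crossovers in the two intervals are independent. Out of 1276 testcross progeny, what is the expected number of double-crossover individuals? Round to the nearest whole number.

20

Map distances give recombination frequencies of 0.087 and 0.180 for the two intervals.
With no interference, expected double-crossover frequency = 0.087 × 0.180 = 0.01566.
Expected number = 0.01566 × 1276 = 19.98 ≈ 20.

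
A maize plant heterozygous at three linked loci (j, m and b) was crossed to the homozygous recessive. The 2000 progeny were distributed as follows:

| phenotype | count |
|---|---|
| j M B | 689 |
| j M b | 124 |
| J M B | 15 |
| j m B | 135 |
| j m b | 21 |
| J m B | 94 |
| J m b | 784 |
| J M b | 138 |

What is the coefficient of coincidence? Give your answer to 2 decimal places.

0.92

The two most frequent reciprocal classes, J m b and j M B, are the parental types, so the F1 was J m b / j M B.
The two rarest classes, j m b and J M B, are the double crossovers. Comparing them with the parentals, only the j allele has switched, so j is the middle locus and the order is b – j – m.
b–j: (218 + 36)/2000 = 0.1270; j–m: (273 + 36)/2000 = 0.1545.
Expected DCO frequency = 0.1270 × 0.1545 ≈ 0.01962; observed = 36/2000 ≈ 0.01800.
Coefficient of coincidence = 0.01800/0.01962 ≈ 0.92.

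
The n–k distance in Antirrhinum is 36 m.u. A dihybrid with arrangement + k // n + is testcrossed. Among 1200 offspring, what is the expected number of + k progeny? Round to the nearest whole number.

384

A map distance of 36 m.u. corresponds to a recombination frequency of 0.360.
The F1 is + k / n +, so + k is a parental gamete class with expected frequency (1 − r)/2 = 0.640/2 = 0.3200.
Expected number = 0.3200 × 1200 = 384.00 ≈ 384.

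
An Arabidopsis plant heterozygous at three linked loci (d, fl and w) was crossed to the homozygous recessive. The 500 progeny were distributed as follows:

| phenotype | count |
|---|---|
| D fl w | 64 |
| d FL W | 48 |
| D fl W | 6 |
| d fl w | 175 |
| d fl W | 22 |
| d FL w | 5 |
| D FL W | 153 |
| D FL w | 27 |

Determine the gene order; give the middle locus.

fl

The two most frequent reciprocal classes, D FL W and d fl w, are the parental types, so the F1 was D FL W / d fl w.
The two rarest classes, D fl W and d FL w, are the double crossovers. Comparing them with the parentals, only the fl allele has switched, so fl is the middle locus and the order is d – fl – w.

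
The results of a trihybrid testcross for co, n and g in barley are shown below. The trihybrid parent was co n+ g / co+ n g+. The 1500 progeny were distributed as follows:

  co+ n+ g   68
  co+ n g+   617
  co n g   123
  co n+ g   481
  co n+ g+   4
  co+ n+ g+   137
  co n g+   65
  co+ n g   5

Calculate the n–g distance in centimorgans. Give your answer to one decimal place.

The two rarest classes, co n+ g+ and co+ n g, are the double crossovers. Comparing them with the parentals, only the g allele has switched, so g is the middle locus and the order is n – g – co.
Crossovers in the n–g interval produce the single-crossover classes co n g and co+ n+ g+ (123 + 137 = 260) plus the double crossovers (9).
RF(n–g) = (260 + 9) / 1500 = 269/1500 = 0.1793 → 17.9 centimorgans.

17.9 centimorgans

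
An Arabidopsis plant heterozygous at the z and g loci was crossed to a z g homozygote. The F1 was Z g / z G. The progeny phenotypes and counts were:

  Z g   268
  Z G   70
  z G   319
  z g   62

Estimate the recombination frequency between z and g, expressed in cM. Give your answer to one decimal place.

18.4 cM

The recombinant classes are Z G and z g: 70 + 62 = 132.
Recombination frequency = 132/719 = 0.1836 ≈ 18.4%, i.e. 18.4 cM.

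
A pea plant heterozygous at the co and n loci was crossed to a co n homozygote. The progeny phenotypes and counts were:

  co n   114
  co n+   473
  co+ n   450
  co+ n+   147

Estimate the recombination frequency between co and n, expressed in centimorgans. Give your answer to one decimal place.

The two most frequent classes, co+ n (450) and co n+ (473), are the parental types, so the F1 was co+ n / co n+.
The recombinant classes are co+ n+ and co n: 147 + 114 = 261.
Recombination frequency = 261/1184 = 0.2204 ≈ 22.0%, i.e. 22.0 centimorgans.

22.0 centimorgans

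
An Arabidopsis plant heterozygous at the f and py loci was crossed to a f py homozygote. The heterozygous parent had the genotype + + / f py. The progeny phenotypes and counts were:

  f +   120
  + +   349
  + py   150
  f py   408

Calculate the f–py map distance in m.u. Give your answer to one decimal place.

26.3 m.u.

The recombinant classes are + py and f +: 150 + 120 = 270.
Recombination frequency = 270/1027 = 0.2629 ≈ 26.3%, i.e. 26.3 m.u.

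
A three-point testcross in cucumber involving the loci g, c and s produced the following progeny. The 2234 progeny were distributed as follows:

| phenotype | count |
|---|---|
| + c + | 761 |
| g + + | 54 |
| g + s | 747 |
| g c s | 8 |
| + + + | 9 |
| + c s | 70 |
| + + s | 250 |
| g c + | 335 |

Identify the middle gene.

c

The two most frequent reciprocal classes, + c + and g + s, are the parental types, so the F1 was + c + / g + s.
The two rarest classes, + + + and g c s, are the double crossovers. Comparing them with the parentals, only the c allele has switched, so c is the middle locus and the order is g – c – s.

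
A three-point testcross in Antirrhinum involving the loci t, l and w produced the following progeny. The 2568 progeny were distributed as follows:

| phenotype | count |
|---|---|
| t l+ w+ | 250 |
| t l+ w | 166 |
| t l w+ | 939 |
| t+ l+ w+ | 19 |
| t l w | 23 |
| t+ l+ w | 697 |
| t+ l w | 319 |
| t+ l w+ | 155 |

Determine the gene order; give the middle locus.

The two most frequent reciprocal classes, t+ l+ w and t l w+, are the parental types, so the F1 was t+ l+ w / t l w+.
The two rarest classes, t+ l+ w+ and t l w, are the double crossovers. Comparing them with the parentals, only the w allele has switched, so w is the middle locus and the order is t – w – l.

w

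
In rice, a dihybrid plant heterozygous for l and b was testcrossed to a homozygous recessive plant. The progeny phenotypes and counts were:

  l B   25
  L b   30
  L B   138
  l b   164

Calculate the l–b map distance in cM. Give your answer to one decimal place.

The two most frequent classes, L B (138) and l b (164), are the parental types, so the F1 was L B / l b.
The recombinant classes are L b and l B: 30 + 25 = 55.
Recombination frequency = 55/357 = 0.1541 ≈ 15.4%, i.e. 15.4 cM.

15.4 cM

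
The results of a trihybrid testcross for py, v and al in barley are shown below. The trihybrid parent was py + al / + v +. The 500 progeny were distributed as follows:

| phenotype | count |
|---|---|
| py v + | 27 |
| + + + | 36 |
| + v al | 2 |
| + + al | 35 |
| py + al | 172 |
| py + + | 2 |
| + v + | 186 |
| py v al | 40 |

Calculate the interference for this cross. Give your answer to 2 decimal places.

The two rarest classes, py + + and + v al, are the double crossovers. Comparing them with the parentals, only the al allele has switched, so al is the middle locus and the order is v – al – py.
v–al: (76 + 4)/500 = 0.1600; al–py: (62 + 4)/500 = 0.1320.
Expected DCO frequency = 0.1600 × 0.1320 ≈ 0.02112; observed = 4/500 ≈ 0.00800.
Coefficient of coincidence = 0.00800/0.02112 ≈ 0.38; interference = 1 − 0.38 = 0.62.

0.62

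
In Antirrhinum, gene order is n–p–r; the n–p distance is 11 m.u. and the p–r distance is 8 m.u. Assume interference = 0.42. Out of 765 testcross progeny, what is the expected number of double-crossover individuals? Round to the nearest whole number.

Map distances give recombination frequencies of 0.110 and 0.080 for the two intervals.
With interference 0.42 (so coincidence = 0.58), expected double-crossover frequency = 0.110 × 0.080 × 0.58 = 0.00510.
Expected number = 0.00510 × 765 = 3.90 ≈ 4.

4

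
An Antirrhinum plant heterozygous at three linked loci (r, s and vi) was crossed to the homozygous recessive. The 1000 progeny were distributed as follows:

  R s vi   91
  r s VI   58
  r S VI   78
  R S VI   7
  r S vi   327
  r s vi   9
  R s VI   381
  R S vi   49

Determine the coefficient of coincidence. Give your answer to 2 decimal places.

The two most frequent reciprocal classes, R s VI and r S vi, are the parental types, so the F1 was R s VI / r S vi.
The two rarest classes, R S VI and r s vi, are the double crossovers. Comparing them with the parentals, only the s allele has switched, so s is the middle locus and the order is r – s – vi.
r–s: (107 + 16)/1000 = 0.1230; s–vi: (169 + 16)/1000 = 0.1850.
Expected DCO frequency = 0.1230 × 0.1850 ≈ 0.02276; observed = 16/1000 ≈ 0.01600.
Coefficient of coincidence = 0.01600/0.02276 ≈ 0.70.

0.70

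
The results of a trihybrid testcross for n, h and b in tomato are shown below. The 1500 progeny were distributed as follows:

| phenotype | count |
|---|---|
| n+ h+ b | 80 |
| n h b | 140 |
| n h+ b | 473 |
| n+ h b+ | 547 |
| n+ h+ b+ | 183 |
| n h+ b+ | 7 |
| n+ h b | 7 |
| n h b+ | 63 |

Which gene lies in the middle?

The two most frequent reciprocal classes, n+ h b+ and n h+ b, are the parental types, so the F1 was n+ h b+ / n h+ b.
The two rarest classes, n+ h b and n h+ b+, are the double crossovers. Comparing them with the parentals, only the b allele has switched, so b is the middle locus and the order is h – b – n.

b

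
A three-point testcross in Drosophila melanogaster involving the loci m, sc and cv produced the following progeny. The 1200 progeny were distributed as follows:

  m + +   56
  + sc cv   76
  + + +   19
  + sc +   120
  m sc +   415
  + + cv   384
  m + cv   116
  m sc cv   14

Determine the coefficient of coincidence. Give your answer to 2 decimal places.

0.89

The two most frequent reciprocal classes, + + cv and m sc +, are the parental types, so the F1 was + + cv / m sc +.
The two rarest classes, + + + and m sc cv, are the double crossovers. Comparing them with the parentals, only the cv allele has switched, so cv is the middle locus and the order is m – cv – sc.
m–cv: (236 + 33)/1200 = 0.2242; cv–sc: (132 + 33)/1200 = 0.1375.
Expected DCO frequency = 0.2242 × 0.1375 ≈ 0.03083; observed = 33/1200 ≈ 0.02750.
Coefficient of coincidence = 0.02750/0.03083 ≈ 0.89.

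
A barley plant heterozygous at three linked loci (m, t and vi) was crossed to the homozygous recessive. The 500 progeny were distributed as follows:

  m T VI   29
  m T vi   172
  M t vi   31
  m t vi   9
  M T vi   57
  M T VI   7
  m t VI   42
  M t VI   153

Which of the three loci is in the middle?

The two most frequent reciprocal classes, m T vi and M t VI, are the parental types, so the F1 was m T vi / M t VI.
The two rarest classes, m t vi and M T VI, are the double crossovers. Comparing them with the parentals, only the t allele has switched, so t is the middle locus and the order is vi – t – m.

t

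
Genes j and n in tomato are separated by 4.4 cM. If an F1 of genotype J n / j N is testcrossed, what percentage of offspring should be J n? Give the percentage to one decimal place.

A map distance of 4.4 cM corresponds to a recombination frequency of 0.044.
The F1 is J n / j N, so J n is a parental gamete class with expected frequency (1 − r)/2 = 0.956/2 = 0.4780.
That is 0.4780 = 47.8% of the progeny.

47.8%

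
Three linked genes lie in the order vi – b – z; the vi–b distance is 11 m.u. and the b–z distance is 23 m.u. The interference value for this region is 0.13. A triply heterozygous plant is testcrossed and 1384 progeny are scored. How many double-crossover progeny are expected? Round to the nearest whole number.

30

Map distances give recombination frequencies of 0.110 and 0.230 for the two intervals.
With interference 0.13 (so coincidence = 0.87), expected double-crossover frequency = 0.110 × 0.230 × 0.87 = 0.02201.
Expected number = 0.02201 × 1384 = 30.46 ≈ 30.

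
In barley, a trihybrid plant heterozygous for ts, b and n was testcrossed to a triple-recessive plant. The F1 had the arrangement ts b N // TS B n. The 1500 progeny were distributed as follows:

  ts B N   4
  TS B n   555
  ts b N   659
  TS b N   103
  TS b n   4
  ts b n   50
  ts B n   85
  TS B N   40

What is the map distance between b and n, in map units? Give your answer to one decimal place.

The two rarest classes, ts B N and TS b n, are the double crossovers. Comparing them with the parentals, only the b allele has switched, so b is the middle locus and the order is ts – b – n.
Crossovers in the b–n interval produce the single-crossover classes ts b n and TS B N (50 + 40 = 90) plus the double crossovers (8).
RF(b–n) = (90 + 8) / 1500 = 98/1500 = 0.0653 → 6.5 map units.

6.5 map units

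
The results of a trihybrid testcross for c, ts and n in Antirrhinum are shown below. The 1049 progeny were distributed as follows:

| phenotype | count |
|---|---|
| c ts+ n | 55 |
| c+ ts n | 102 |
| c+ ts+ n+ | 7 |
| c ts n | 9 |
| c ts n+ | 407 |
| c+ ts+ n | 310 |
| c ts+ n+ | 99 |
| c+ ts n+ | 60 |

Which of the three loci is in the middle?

The two most frequent reciprocal classes, c ts n+ and c+ ts+ n, are the parental types, so the F1 was c ts n+ / c+ ts+ n.
The two rarest classes, c ts n and c+ ts+ n+, are the double crossovers. Comparing them with the parentals, only the n allele has switched, so n is the middle locus and the order is ts – n – c.

n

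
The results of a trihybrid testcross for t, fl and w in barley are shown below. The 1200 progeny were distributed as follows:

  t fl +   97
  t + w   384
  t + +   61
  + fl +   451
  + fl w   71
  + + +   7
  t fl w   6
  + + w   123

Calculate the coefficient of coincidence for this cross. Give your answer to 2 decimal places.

0.46

The two most frequent reciprocal classes, + fl + and t + w, are the parental types, so the F1 was + fl + / t + w.
The two rarest classes, + + + and t fl w, are the double crossovers. Comparing them with the parentals, only the fl allele has switched, so fl is the middle locus and the order is t – fl – w.
t–fl: (220 + 13)/1200 = 0.1942; fl–w: (132 + 13)/1200 = 0.1208.
Expected DCO frequency = 0.1942 × 0.1208 ≈ 0.02346; observed = 13/1200 ≈ 0.01083.
Coefficient of coincidence = 0.01083/0.02346 ≈ 0.46.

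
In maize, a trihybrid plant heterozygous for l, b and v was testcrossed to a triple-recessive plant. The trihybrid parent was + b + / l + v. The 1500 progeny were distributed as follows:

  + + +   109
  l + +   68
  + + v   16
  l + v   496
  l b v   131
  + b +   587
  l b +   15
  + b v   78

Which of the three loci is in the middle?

l

The two rarest classes, l b + and + + v, are the double crossovers. Comparing them with the parentals, only the l allele has switched, so l is the middle locus and the order is v – l – b.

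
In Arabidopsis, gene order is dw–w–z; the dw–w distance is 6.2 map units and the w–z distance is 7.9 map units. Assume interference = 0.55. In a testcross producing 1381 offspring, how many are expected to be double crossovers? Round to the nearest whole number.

Map distances give recombination frequencies of 0.062 and 0.079 for the two intervals.
With interference 0.55 (so coincidence = 0.45), expected double-crossover frequency = 0.062 × 0.079 × 0.45 = 0.00220.
Expected number = 0.00220 × 1381 = 3.04 ≈ 3.

3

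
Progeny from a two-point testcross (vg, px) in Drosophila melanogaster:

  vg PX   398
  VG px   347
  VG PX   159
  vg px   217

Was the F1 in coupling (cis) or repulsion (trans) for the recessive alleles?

The two most frequent classes are VG px (347) and vg PX (398); these are the parental (non-recombinant) types.
So the F1 carried VG px on one chromosome and vg PX on the other — the recessive alleles are on opposite chromosomes (trans / repulsion).

trans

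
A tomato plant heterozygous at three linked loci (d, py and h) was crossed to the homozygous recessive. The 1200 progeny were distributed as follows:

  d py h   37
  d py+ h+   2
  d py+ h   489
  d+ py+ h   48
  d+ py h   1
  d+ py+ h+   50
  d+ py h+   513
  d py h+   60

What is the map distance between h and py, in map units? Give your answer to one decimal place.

7.5 map units

The two most frequent reciprocal classes, d py+ h and d+ py h+, are the parental types, so the F1 was d py+ h / d+ py h+.
The two rarest classes, d py+ h+ and d+ py h, are the double crossovers. Comparing them with the parentals, only the h allele has switched, so h is the middle locus and the order is d – h – py.
Crossovers in the h–py interval produce the single-crossover classes d py h and d+ py+ h+ (37 + 50 = 87) plus the double crossovers (3).
RF(h–py) = (87 + 3) / 1200 = 90/1200 = 0.0750 → 7.5 map units.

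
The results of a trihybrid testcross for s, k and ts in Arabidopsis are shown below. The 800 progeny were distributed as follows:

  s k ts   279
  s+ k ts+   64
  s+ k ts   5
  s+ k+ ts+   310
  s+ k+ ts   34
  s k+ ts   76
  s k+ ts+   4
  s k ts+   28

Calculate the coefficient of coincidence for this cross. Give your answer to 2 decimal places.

0.68

The two most frequent reciprocal classes, s k ts and s+ k+ ts+, are the parental types, so the F1 was s k ts / s+ k+ ts+.
The two rarest classes, s+ k ts and s k+ ts+, are the double crossovers. Comparing them with the parentals, only the s allele has switched, so s is the middle locus and the order is k – s – ts.
k–s: (140 + 9)/800 = 0.1862; s–ts: (62 + 9)/800 = 0.0887.
Expected DCO frequency = 0.1862 × 0.0887 ≈ 0.01652; observed = 9/800 ≈ 0.01125.
Coefficient of coincidence = 0.01125/0.01652 ≈ 0.68.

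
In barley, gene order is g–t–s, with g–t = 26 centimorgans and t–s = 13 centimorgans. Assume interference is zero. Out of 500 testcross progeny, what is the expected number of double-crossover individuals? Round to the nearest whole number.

17

Map distances give recombination frequencies of 0.260 and 0.130 for the two intervals.
With no interference, expected double-crossover frequency = 0.260 × 0.130 = 0.03380.
Expected number = 0.03380 × 500 = 16.90 ≈ 17.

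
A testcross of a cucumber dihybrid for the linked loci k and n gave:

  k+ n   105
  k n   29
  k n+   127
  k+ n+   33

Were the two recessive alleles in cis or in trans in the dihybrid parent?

The two most frequent classes are k+ n (105) and k n+ (127); these are the parental (non-recombinant) types.
So the F1 carried k+ n on one chromosome and k n+ on the other — the recessive alleles are on opposite chromosomes (trans / repulsion).

trans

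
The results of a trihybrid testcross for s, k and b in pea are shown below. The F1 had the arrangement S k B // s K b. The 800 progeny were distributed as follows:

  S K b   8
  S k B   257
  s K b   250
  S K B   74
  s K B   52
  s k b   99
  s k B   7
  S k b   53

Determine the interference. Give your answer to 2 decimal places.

0.47

The two rarest classes, s k B and S K b, are the double crossovers. Comparing them with the parentals, only the s allele has switched, so s is the middle locus and the order is b – s – k.
b–s: (105 + 15)/800 = 0.1500; s–k: (173 + 15)/800 = 0.2350.
Expected DCO frequency = 0.1500 × 0.2350 ≈ 0.03525; observed = 15/800 ≈ 0.01875.
Coefficient of coincidence = 0.01875/0.03525 ≈ 0.53; interference = 1 − 0.53 = 0.47.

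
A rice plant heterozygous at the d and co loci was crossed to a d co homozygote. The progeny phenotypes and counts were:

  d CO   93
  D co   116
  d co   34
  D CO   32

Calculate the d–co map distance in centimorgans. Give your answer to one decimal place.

24.0 centimorgans

The two most frequent classes, D co (116) and d CO (93), are the parental types, so the F1 was D co / d CO.
The recombinant classes are D CO and d co: 32 + 34 = 66.
Recombination frequency = 66/275 = 0.2400 ≈ 24.0%, i.e. 24.0 centimorgans.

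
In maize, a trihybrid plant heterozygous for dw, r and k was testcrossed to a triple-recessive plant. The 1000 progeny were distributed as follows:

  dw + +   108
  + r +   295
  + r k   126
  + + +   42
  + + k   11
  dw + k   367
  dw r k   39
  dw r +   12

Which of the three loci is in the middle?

dw

The two most frequent reciprocal classes, dw + k and + r +, are the parental types, so the F1 was dw + k / + r +.
The two rarest classes, + + k and dw r +, are the double crossovers. Comparing them with the parentals, only the dw allele has switched, so dw is the middle locus and the order is k – dw – r.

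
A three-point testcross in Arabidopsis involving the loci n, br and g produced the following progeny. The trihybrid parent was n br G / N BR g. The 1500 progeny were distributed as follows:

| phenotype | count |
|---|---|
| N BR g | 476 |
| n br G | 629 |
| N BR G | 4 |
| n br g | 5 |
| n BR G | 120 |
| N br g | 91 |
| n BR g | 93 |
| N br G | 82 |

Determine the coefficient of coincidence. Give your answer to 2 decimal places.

0.33

The two rarest classes, n br g and N BR G, are the double crossovers. Comparing them with the parentals, only the g allele has switched, so g is the middle locus and the order is n – g – br.
n–g: (175 + 9)/1500 = 0.1227; g–br: (211 + 9)/1500 = 0.1467.
Expected DCO frequency = 0.1227 × 0.1467 ≈ 0.01800; observed = 9/1500 ≈ 0.00600.
Coefficient of coincidence = 0.00600/0.01800 ≈ 0.33.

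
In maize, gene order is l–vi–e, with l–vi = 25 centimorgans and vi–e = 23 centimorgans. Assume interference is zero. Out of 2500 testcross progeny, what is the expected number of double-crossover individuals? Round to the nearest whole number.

144

Map distances give recombination frequencies of 0.250 and 0.230 for the two intervals.
With no interference, expected double-crossover frequency = 0.250 × 0.230 = 0.05750.
Expected number = 0.05750 × 2500 = 143.75 ≈ 144.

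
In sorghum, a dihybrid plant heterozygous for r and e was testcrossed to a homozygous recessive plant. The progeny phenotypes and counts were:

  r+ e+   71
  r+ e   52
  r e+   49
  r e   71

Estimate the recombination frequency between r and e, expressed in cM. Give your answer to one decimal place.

41.6 cM

The two most frequent classes, r+ e+ (71) and r e (71), are the parental types, so the F1 was r+ e+ / r e.
The recombinant classes are r+ e and r e+: 52 + 49 = 101.
Recombination frequency = 101/243 = 0.4156 ≈ 41.6%, i.e. 41.6 cM.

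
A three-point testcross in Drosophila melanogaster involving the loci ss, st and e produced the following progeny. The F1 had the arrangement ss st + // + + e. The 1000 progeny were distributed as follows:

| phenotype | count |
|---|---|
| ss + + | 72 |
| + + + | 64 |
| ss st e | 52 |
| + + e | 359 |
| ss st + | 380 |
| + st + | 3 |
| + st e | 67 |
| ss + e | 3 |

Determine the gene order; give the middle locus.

The two rarest classes, + st + and ss + e, are the double crossovers. Comparing them with the parentals, only the ss allele has switched, so ss is the middle locus and the order is e – ss – st.

ss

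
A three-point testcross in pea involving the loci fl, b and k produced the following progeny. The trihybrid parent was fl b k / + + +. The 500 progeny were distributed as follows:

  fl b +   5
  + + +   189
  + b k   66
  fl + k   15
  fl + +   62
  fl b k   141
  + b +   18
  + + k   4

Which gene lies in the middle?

k

The two rarest classes, fl b + and + + k, are the double crossovers. Comparing them with the parentals, only the k allele has switched, so k is the middle locus and the order is b – k – fl.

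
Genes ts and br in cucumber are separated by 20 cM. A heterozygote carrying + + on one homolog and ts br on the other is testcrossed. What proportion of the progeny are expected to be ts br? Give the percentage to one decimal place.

40.0%

A map distance of 20 cM corresponds to a recombination frequency of 0.200.
The F1 is + + / ts br, so ts br is a parental gamete class with expected frequency (1 − r)/2 = 0.800/2 = 0.4000.
That is 0.4000 = 40.0% of the progeny.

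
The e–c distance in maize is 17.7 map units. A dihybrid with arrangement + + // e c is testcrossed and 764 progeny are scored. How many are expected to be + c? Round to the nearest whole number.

A map distance of 17.7 map units corresponds to a recombination frequency of 0.177.
The F1 is + + / e c, so + c is a recombinant gamete class with expected frequency r/2 = 0.177/2 = 0.0885.
Expected number = 0.0885 × 764 = 67.61 ≈ 68.

68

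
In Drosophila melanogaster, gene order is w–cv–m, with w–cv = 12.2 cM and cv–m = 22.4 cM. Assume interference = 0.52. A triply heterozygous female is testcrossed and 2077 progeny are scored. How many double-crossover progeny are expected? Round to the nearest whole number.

27

Map distances give recombination frequencies of 0.122 and 0.224 for the two intervals.
With interference 0.52 (so coincidence = 0.48), expected double-crossover frequency = 0.122 × 0.224 × 0.48 = 0.01312.
Expected number = 0.01312 × 2077 = 27.24 ≈ 27.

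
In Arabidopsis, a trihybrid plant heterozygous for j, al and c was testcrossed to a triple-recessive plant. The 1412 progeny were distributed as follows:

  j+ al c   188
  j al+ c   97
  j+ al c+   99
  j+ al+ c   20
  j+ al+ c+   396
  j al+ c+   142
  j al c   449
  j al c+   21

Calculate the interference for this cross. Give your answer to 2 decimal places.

0.34

The two most frequent reciprocal classes, j al c and j+ al+ c+, are the parental types, so the F1 was j al c / j+ al+ c+.
The two rarest classes, j al c+ and j+ al+ c, are the double crossovers. Comparing them with the parentals, only the c allele has switched, so c is the middle locus and the order is j – c – al.
j–c: (330 + 41)/1412 = 0.2627; c–al: (196 + 41)/1412 = 0.1678.
Expected DCO frequency = 0.2627 × 0.1678 ≈ 0.04408; observed = 41/1412 ≈ 0.02904.
Coefficient of coincidence = 0.02904/0.04408 ≈ 0.66; interference = 1 − 0.66 = 0.34.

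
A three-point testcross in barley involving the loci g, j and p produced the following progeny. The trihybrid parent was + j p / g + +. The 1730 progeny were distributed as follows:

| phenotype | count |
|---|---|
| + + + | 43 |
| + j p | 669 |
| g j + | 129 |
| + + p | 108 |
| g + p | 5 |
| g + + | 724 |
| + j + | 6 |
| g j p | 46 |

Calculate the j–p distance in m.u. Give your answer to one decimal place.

The two rarest classes, + j + and g + p, are the double crossovers. Comparing them with the parentals, only the p allele has switched, so p is the middle locus and the order is j – p – g.
Crossovers in the j–p interval produce the single-crossover classes + + p and g j + (108 + 129 = 237) plus the double crossovers (11).
RF(j–p) = (237 + 11) / 1730 = 248/1730 = 0.1434 → 14.3 m.u.

14.3 m.u.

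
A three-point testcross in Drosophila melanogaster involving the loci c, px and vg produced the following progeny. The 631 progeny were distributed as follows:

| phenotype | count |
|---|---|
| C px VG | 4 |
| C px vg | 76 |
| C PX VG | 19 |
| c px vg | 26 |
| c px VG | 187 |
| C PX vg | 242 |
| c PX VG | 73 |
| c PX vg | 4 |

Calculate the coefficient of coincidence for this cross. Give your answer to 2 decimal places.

0.61

The two most frequent reciprocal classes, c px VG and C PX vg, are the parental types, so the F1 was c px VG / C PX vg.
The two rarest classes, C px VG and c PX vg, are the double crossovers. Comparing them with the parentals, only the c allele has switched, so c is the middle locus and the order is px – c – vg.
px–c: (149 + 8)/631 = 0.2488; c–vg: (45 + 8)/631 = 0.0840.
Expected DCO frequency = 0.2488 × 0.0840 ≈ 0.02090; observed = 8/631 ≈ 0.01268.
Coefficient of coincidence = 0.01268/0.02090 ≈ 0.61.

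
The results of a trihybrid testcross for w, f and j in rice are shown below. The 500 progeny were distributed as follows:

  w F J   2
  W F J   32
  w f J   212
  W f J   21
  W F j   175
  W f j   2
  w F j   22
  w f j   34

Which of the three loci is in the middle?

The two most frequent reciprocal classes, w f J and W F j, are the parental types, so the F1 was w f J / W F j.
The two rarest classes, w F J and W f j, are the double crossovers. Comparing them with the parentals, only the f allele has switched, so f is the middle locus and the order is w – f – j.

f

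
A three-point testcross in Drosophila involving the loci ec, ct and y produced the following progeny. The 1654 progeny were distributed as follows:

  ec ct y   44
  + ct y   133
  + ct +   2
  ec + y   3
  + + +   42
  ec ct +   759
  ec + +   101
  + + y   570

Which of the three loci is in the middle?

ec

The two most frequent reciprocal classes, ec ct + and + + y, are the parental types, so the F1 was ec ct + / + + y.
The two rarest classes, + ct + and ec + y, are the double crossovers. Comparing them with the parentals, only the ec allele has switched, so ec is the middle locus and the order is y – ec – ct.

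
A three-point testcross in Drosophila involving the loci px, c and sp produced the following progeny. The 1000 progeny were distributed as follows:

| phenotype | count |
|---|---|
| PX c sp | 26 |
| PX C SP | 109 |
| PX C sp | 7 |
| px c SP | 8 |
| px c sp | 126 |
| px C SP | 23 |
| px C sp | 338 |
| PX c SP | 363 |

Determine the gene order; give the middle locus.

The two most frequent reciprocal classes, px C sp and PX c SP, are the parental types, so the F1 was px C sp / PX c SP.
The two rarest classes, PX C sp and px c SP, are the double crossovers. Comparing them with the parentals, only the px allele has switched, so px is the middle locus and the order is sp – px – c.

px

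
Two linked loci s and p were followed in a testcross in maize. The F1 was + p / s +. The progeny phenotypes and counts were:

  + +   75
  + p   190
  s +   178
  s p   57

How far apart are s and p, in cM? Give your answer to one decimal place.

The recombinant classes are + + and s p: 75 + 57 = 132.
Recombination frequency = 132/500 = 0.2640 ≈ 26.4%, i.e. 26.4 cM.

26.4 cM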